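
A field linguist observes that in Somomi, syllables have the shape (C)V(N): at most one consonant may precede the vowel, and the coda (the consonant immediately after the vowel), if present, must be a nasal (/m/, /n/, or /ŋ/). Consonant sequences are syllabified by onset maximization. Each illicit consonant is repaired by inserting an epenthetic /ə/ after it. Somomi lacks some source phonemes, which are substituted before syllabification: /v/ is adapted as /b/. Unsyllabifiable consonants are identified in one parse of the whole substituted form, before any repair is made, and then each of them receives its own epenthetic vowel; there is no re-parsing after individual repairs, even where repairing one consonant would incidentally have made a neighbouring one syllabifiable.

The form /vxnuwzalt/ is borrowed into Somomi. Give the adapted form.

bəxənuwəzalətə

Substitution: /v/ → /b/, giving /bxnuwzalt/.
Syllabifying with onset maximization leaves /b/, /x/, /w/, /l/, /t/ stranded (only a nasal (/m/, /n/, or /ŋ/) is licensed in coda position; onsets are limited to one consonant).
Epenthesis after each stranded consonant: /b/ → /bə/, /x/ → /xə/, /w/ → /wə/, /l/ → /lə/, /t/ → /tə/.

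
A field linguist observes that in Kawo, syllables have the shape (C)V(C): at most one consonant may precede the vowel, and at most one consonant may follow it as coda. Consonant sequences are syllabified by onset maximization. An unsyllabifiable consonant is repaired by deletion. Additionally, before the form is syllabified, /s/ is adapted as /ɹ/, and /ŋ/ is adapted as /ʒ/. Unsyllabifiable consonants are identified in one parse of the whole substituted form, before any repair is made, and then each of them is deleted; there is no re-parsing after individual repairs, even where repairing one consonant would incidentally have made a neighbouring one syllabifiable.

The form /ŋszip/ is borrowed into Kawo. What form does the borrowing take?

zip

Substitution: /ŋ/ → /ʒ/, /s/ → /ɹ/, giving /ʒɹzip/.
Under (C)V(C), the unsyllabifiable consonants are /ʒ/, /ɹ/ (at most one coda consonant is licensed; onsets are limited to one consonant).
Deleting the stranded consonants removes /ʒ/, /ɹ/.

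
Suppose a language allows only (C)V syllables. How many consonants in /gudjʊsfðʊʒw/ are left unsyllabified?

The consonants /d/, /s/, /f/, /ʒ/, /w/ cannot be parsed into a legal (C)V syllable (no codas are permitted; onsets are limited to one consonant).

5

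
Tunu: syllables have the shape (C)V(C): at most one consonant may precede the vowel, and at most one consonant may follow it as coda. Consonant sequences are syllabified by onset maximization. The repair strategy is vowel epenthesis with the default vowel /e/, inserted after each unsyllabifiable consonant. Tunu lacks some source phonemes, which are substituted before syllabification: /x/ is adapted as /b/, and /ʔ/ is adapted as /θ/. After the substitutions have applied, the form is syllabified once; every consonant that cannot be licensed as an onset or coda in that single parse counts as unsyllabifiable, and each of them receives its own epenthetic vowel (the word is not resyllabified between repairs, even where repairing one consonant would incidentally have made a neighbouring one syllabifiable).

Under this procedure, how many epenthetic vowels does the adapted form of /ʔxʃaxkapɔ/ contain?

2

After substitution the input is /θbʃabkapɔ/.
The unsyllabifiable consonants are /θ/, /b/; each receives one epenthetic vowel.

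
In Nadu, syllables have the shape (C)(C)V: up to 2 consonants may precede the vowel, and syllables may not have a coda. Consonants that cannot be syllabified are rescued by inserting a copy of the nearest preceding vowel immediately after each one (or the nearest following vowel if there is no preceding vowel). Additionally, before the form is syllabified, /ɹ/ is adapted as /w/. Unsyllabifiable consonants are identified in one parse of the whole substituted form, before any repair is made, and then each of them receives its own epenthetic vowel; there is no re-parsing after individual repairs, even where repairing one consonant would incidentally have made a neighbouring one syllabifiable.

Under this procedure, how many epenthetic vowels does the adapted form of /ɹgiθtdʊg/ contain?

2

After substitution the input is /wgiθtdʊg/.
The unsyllabifiable consonants are /θ/, /g/; each receives one epenthetic vowel.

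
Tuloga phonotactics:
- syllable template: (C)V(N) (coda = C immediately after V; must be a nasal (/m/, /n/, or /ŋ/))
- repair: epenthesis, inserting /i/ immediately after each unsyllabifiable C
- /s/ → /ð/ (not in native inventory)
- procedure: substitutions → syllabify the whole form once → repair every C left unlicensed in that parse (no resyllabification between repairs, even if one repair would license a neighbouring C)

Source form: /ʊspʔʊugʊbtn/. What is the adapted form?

ʊðipiʔʊugʊbitini

Substitution: /s/ → /ð/, giving /ʊðpʔʊugʊbtn/.
The consonants /ð/, /p/, /b/, /t/, /n/ cannot be parsed into a legal (C)V(N) syllable (only a nasal (/m/, /n/, or /ŋ/) is licensed in coda position; onsets are limited to one consonant).
Each unlicensed consonant becomes the onset of a new syllable: /ð/ → /ði/, /p/ → /pi/, /b/ → /bi/, /t/ → /ti/, /n/ → /ni/.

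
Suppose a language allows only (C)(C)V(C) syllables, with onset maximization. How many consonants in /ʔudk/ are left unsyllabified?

Under (C)(C)V(C), the unsyllabifiable consonants are /k/ (at most one coda consonant is licensed; onsets may contain at most 2 consonants).

1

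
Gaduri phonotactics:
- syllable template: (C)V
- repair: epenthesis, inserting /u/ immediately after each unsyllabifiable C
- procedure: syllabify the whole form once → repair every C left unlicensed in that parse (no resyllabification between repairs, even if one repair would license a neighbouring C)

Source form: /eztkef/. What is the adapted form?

The consonants /z/, /t/, /f/ cannot be parsed into a legal (C)V syllable (no codas are permitted; onsets are limited to one consonant).
Inserting the epenthetic vowel yields /z/ → /zu/, /t/ → /tu/, /f/ → /fu/.

ezutukefu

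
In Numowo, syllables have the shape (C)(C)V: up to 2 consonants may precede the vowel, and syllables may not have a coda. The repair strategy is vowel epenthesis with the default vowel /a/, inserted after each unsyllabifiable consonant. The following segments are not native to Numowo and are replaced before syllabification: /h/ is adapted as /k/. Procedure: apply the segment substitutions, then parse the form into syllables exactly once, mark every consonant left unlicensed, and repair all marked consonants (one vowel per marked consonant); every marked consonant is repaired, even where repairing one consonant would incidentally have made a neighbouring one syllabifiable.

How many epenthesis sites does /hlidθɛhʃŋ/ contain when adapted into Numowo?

After substitution the input is /klidθɛkʃŋ/.
The unsyllabifiable consonants are /k/, /ʃ/, /ŋ/; each receives one epenthetic vowel.

3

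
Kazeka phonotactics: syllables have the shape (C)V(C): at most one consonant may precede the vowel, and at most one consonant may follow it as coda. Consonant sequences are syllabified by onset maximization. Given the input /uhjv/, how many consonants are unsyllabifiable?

Syllabifying with onset maximization leaves /j/, /v/ stranded (at most one coda consonant is licensed; onsets are limited to one consonant).

2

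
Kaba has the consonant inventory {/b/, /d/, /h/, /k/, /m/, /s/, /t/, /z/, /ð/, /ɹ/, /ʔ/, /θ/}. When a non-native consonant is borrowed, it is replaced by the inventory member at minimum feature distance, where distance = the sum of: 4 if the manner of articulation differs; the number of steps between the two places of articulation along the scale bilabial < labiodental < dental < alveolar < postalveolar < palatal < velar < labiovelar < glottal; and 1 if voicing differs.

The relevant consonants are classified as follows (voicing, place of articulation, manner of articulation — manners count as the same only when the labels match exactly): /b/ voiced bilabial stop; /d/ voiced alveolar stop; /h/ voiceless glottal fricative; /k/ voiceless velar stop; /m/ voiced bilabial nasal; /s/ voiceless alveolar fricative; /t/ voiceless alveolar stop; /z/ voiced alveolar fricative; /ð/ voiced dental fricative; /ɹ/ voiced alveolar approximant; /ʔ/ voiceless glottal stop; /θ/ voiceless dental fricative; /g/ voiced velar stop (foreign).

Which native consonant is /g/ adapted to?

/k/ is closest: same manner (stop), place distance 0 (velar→velar), voicing differs (+1); total 1. Next closest is /d/ at distance 3.

k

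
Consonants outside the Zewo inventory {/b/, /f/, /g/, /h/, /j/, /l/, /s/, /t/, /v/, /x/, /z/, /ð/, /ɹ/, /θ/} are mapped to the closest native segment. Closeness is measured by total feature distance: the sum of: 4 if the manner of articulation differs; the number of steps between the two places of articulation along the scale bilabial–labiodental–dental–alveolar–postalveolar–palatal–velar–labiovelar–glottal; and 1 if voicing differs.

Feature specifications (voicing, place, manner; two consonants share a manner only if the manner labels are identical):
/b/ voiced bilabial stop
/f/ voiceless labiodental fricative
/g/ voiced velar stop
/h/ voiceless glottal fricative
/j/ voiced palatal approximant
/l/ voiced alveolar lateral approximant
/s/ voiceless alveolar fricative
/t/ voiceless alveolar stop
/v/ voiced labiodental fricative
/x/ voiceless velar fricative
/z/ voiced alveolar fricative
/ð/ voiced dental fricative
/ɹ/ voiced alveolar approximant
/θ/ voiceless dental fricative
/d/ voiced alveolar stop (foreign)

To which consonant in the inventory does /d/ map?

t

/t/ is closest: same manner (stop), place distance 0 (alveolar→alveolar), voicing differs (+1); total 1. Next closest is /b/ at distance 3.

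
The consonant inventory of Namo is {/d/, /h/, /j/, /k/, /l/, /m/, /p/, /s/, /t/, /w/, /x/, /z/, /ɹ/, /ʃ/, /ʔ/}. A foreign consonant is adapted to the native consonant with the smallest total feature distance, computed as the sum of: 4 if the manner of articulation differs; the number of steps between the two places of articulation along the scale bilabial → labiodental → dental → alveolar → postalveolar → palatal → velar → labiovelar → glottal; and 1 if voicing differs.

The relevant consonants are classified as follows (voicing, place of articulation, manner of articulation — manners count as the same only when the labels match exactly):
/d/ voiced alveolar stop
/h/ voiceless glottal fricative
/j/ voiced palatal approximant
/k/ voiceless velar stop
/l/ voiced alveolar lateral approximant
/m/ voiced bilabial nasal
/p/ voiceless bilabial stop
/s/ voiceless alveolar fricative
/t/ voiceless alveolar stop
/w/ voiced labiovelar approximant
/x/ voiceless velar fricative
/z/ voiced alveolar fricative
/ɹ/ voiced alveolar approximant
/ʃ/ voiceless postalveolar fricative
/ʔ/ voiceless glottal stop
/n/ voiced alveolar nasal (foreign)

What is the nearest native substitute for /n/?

/m/ is closest: same manner (nasal), place distance 3 (alveolar→bilabial), same voicing; total 3. Next closest is /d/ at distance 4.

m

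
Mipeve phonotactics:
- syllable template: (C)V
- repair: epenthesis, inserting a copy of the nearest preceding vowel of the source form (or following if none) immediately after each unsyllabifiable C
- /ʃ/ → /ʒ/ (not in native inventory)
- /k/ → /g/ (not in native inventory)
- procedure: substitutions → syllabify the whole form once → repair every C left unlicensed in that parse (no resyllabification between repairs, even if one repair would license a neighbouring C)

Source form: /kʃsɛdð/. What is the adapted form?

gɛʒɛsɛdɛðɛ

Substitution: /k/ → /g/, /ʃ/ → /ʒ/, giving /gʒsɛdð/.
Under (C)V, the unsyllabifiable consonants are /g/, /ʒ/, /d/, /ð/ (no codas are permitted; onsets are limited to one consonant).
Each unlicensed consonant becomes the onset of a new syllable: /g/ → /gɛ/, /ʒ/ → /ʒɛ/, /d/ → /dɛ/, /ð/ → /ðɛ/.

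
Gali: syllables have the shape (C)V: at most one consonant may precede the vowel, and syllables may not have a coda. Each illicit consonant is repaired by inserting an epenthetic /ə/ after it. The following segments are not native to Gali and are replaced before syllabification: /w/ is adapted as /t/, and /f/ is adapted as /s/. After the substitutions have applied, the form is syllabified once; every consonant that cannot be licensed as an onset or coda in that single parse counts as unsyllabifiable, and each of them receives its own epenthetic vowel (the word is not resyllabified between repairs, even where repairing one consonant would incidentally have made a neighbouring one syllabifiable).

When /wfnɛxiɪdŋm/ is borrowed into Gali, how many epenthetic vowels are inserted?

After substitution the input is /tsnɛxiɪdŋm/.
The unsyllabifiable consonants are /t/, /s/, /d/, /ŋ/, /m/; each receives one epenthetic vowel.

5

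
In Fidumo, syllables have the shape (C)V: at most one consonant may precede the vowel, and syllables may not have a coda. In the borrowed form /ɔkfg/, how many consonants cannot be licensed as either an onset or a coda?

The consonants /k/, /f/, /g/ cannot be parsed into a legal (C)V syllable (no codas are permitted; onsets are limited to one consonant).

3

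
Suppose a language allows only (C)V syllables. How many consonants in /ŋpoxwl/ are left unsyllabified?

Syllabifying with onset maximization leaves /ŋ/, /x/, /w/, /l/ stranded (no codas are permitted; onsets are limited to one consonant).

4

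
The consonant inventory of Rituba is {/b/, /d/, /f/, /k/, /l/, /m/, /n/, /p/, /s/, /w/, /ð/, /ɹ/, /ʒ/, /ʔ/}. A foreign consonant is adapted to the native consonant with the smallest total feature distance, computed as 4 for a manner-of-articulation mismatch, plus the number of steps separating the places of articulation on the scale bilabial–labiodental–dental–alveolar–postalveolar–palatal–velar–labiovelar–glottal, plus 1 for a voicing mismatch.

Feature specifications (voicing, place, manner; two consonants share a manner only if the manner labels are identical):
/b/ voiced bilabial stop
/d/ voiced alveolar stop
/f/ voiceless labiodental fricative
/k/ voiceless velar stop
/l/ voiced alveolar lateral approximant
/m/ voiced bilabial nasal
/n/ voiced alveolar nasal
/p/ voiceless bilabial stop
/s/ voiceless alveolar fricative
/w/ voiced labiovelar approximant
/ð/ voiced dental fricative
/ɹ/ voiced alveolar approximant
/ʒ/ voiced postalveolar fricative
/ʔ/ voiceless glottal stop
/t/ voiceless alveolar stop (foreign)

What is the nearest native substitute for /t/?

d

/d/ is closest: same manner (stop), place distance 0 (alveolar→alveolar), voicing differs (+1); total 1. Next closest is /k/ at distance 3.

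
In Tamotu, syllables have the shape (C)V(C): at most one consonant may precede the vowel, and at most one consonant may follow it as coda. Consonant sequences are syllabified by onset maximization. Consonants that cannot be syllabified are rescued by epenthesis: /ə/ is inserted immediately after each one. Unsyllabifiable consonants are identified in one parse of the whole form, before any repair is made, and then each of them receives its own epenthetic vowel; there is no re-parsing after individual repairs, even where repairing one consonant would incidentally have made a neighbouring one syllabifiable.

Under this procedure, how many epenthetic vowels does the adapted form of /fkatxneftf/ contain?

4

The unsyllabifiable consonants are /f/, /x/, /t/, /f/; each receives one epenthetic vowel.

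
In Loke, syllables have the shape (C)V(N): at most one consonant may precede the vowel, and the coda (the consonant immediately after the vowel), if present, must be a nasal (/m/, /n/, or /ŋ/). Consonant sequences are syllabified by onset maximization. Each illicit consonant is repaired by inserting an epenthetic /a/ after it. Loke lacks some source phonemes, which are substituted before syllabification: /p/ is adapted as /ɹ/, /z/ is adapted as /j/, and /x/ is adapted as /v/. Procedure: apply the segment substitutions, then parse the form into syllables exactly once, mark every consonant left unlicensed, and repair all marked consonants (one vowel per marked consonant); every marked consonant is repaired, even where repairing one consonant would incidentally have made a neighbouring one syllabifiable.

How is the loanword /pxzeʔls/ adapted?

Substitution: /p/ → /ɹ/, /x/ → /v/, /z/ → /j/, giving /ɹvjeʔls/.
Under (C)V(N), the unsyllabifiable consonants are /ɹ/, /v/, /ʔ/, /l/, /s/ (only a nasal (/m/, /n/, or /ŋ/) is licensed in coda position; onsets are limited to one consonant).
Inserting the epenthetic vowel yields /ɹ/ → /ɹa/, /v/ → /va/, /ʔ/ → /ʔa/, /l/ → /la/, /s/ → /sa/.

ɹavajeʔalasa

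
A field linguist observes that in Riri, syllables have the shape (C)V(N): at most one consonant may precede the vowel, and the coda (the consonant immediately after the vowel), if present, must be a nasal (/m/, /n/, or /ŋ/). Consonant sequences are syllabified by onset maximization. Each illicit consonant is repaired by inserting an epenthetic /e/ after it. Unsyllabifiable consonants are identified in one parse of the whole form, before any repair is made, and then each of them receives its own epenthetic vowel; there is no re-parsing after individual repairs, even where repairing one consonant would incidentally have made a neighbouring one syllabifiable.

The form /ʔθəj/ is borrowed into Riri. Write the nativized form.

ʔeθəje

Under (C)V(N), the unsyllabifiable consonants are /ʔ/, /j/ (only a nasal (/m/, /n/, or /ŋ/) is licensed in coda position; onsets are limited to one consonant).
Epenthesis after each stranded consonant: /ʔ/ → /ʔe/, /j/ → /je/.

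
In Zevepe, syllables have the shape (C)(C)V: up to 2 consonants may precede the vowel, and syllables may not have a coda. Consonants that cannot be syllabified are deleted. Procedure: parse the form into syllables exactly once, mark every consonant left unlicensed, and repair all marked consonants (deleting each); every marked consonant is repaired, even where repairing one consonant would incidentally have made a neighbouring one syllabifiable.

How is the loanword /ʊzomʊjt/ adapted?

The consonants /j/, /t/ cannot be parsed into a legal (C)(C)V syllable (no codas are permitted; onsets may contain at most 2 consonants).
Each unlicensed consonant is deleted: /j/, /t/.

ʊzomʊ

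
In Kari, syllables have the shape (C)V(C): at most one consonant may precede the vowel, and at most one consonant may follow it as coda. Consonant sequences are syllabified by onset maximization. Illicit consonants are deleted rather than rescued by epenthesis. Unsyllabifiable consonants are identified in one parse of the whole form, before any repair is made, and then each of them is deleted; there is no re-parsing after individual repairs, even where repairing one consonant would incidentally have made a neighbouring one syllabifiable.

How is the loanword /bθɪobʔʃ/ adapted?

Under (C)V(C), the unsyllabifiable consonants are /b/, /ʔ/, /ʃ/ (at most one coda consonant is licensed; onsets are limited to one consonant).
Deletion applies to /b/, /ʔ/, /ʃ/.

θɪob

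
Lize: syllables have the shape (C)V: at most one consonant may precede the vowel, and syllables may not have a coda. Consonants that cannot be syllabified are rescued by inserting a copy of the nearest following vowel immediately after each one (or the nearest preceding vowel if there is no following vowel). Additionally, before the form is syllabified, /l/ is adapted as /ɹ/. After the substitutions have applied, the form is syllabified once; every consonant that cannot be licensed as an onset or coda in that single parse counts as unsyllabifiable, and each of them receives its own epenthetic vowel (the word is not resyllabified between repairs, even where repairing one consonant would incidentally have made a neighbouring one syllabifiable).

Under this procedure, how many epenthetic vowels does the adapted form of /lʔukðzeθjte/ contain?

After substitution the input is /ɹʔukðzeθjte/.
The unsyllabifiable consonants are /ɹ/, /k/, /ð/, /θ/, /j/; each receives one epenthetic vowel.

5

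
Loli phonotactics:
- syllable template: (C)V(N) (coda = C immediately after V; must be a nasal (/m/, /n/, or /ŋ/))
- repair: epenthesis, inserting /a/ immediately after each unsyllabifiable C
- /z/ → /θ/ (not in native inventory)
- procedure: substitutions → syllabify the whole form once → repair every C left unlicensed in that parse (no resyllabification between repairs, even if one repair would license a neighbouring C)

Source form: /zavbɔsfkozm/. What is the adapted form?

θavabɔsafakoθama

Substitution: /z/ → /θ/, giving /θavbɔsfkoθm/.
Syllabifying with onset maximization leaves /v/, /s/, /f/, /θ/, /m/ stranded (only a nasal (/m/, /n/, or /ŋ/) is licensed in coda position; onsets are limited to one consonant).
Each unlicensed consonant becomes the onset of a new syllable: /v/ → /va/, /s/ → /sa/, /f/ → /fa/, /θ/ → /θa/, /m/ → /ma/.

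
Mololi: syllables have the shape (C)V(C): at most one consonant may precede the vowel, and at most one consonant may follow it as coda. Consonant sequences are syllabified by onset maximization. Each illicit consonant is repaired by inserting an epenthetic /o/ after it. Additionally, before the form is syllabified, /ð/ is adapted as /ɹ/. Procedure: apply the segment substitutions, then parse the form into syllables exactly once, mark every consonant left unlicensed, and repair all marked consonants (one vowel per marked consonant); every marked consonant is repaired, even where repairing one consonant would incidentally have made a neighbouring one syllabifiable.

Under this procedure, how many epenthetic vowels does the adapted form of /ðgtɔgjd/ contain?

After substitution the input is /ɹgtɔgjd/.
The unsyllabifiable consonants are /ɹ/, /g/, /j/, /d/; each receives one epenthetic vowel.

4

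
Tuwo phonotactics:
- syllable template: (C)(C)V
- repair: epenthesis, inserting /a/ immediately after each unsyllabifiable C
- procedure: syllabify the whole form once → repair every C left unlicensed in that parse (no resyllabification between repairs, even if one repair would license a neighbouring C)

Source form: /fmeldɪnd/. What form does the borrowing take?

fmeldɪnada

Syllabifying with onset maximization leaves /n/, /d/ stranded (no codas are permitted; onsets may contain at most 2 consonants).
Epenthesis after each stranded consonant: /n/ → /na/, /d/ → /da/.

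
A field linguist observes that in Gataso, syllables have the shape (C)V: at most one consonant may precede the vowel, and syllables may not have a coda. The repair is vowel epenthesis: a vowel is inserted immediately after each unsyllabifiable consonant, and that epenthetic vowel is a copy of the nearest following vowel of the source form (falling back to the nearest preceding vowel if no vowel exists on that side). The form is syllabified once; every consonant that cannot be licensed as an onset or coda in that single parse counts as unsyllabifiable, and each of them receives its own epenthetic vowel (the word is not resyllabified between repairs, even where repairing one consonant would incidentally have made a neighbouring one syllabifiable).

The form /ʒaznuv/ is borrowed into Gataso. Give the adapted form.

Under (C)V, the unsyllabifiable consonants are /z/, /v/ (no codas are permitted; onsets are limited to one consonant).
Inserting the epenthetic vowel yields /z/ → /zu/, /v/ → /vu/.

ʒazunuvu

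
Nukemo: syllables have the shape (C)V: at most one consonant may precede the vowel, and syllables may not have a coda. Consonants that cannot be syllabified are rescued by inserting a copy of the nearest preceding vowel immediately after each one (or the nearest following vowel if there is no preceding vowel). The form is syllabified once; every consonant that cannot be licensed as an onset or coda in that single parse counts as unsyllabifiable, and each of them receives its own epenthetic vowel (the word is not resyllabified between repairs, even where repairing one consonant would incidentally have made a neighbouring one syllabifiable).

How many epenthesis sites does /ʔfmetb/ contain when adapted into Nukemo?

4

The unsyllabifiable consonants are /ʔ/, /f/, /t/, /b/; each receives one epenthetic vowel.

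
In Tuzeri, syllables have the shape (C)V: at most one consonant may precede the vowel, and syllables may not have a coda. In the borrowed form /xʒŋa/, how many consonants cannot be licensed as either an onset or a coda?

The consonants /x/, /ʒ/ cannot be parsed into a legal (C)V syllable (no codas are permitted; onsets are limited to one consonant).

2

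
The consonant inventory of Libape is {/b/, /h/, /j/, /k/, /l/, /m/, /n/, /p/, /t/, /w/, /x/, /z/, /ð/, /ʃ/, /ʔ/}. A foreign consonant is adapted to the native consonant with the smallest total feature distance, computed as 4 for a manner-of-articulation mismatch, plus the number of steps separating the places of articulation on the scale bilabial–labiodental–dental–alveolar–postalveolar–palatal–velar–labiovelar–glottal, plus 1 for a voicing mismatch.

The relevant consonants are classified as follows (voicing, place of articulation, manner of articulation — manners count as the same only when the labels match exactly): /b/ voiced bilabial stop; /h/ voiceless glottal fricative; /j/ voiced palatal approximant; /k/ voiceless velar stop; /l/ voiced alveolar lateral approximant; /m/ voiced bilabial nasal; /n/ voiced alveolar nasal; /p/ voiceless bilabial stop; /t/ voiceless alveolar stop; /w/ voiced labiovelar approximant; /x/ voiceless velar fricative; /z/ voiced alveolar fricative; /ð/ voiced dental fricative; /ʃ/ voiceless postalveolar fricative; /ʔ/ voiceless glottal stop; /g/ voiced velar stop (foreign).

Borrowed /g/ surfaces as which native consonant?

/k/ is closest: same manner (stop), place distance 0 (velar→velar), voicing differs (+1); total 1. Next closest is /ʔ/ at distance 3.

k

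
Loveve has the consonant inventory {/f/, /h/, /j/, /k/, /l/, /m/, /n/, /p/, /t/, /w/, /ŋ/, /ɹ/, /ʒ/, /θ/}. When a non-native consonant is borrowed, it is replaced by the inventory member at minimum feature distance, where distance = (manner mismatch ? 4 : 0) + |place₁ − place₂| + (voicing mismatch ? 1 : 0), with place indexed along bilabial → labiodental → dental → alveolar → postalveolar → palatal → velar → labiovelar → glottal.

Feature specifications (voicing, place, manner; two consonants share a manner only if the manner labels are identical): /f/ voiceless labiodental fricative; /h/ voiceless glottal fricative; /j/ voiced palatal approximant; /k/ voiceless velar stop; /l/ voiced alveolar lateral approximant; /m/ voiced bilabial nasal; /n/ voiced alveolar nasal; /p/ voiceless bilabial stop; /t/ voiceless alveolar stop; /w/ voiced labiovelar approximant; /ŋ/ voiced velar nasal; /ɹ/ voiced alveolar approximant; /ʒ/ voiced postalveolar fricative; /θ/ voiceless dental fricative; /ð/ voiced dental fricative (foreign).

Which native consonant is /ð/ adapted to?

θ

/θ/ is closest: same manner (fricative), place distance 0 (dental→dental), voicing differs (+1); total 1. Next closest is /f/ at distance 2.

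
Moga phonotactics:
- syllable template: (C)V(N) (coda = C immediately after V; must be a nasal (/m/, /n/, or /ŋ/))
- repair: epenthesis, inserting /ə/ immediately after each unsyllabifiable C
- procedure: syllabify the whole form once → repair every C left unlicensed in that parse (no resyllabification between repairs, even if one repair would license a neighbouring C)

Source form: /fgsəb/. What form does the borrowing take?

The consonants /f/, /g/, /b/ cannot be parsed into a legal (C)V(N) syllable (only a nasal (/m/, /n/, or /ŋ/) is licensed in coda position; onsets are limited to one consonant).
Inserting the epenthetic vowel yields /f/ → /fə/, /g/ → /gə/, /b/ → /bə/.

fəgəsəbə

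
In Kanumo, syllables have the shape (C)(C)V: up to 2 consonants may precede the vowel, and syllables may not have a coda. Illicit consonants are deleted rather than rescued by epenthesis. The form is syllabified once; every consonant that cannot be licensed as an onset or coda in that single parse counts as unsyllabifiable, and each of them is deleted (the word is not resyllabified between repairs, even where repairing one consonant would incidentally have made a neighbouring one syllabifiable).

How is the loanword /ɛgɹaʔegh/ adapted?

The consonants /g/, /h/ cannot be parsed into a legal (C)(C)V syllable (no codas are permitted; onsets may contain at most 2 consonants).
Deletion applies to /g/, /h/.

ɛgɹaʔe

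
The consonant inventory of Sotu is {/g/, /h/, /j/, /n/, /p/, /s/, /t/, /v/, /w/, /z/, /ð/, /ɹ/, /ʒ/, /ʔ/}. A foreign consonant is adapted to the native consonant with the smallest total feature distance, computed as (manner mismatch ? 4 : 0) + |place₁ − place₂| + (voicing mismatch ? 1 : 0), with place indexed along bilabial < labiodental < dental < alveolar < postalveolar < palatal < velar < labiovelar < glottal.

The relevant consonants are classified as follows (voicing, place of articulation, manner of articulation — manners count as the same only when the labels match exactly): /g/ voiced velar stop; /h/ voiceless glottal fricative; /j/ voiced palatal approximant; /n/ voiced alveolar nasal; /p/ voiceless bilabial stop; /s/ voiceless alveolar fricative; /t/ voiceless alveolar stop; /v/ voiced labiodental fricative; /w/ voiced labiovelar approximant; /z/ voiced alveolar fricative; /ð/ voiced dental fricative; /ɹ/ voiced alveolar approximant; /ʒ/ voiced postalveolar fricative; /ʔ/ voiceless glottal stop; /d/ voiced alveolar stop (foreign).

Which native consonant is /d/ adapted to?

/t/ is closest: same manner (stop), place distance 0 (alveolar→alveolar), voicing differs (+1); total 1. Next closest is /g/ at distance 3.

t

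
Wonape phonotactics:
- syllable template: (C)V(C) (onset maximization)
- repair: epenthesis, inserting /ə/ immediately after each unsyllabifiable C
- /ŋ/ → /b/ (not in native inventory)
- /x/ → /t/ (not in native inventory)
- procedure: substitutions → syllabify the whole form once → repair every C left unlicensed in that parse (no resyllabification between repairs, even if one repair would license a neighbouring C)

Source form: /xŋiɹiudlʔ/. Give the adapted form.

Substitution: /x/ → /t/, /ŋ/ → /b/, giving /tbiɹiudlʔ/.
Syllabifying with onset maximization leaves /t/, /l/, /ʔ/ stranded (at most one coda consonant is licensed; onsets are limited to one consonant).
Inserting the epenthetic vowel yields /t/ → /tə/, /l/ → /lə/, /ʔ/ → /ʔə/.

təbiɹiudləʔə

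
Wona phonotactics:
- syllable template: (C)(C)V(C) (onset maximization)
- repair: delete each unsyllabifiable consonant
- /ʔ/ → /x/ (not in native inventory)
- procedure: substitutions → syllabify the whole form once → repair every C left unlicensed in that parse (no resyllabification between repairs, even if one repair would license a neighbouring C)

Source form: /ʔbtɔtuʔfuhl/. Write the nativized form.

btɔtuxfuh

Substitution: /ʔ/ → /x/, giving /xbtɔtuxfuhl/.
Under (C)(C)V(C), the unsyllabifiable consonants are /x/, /l/ (at most one coda consonant is licensed; onsets may contain at most 2 consonants).
Each unlicensed consonant is deleted: /x/, /l/.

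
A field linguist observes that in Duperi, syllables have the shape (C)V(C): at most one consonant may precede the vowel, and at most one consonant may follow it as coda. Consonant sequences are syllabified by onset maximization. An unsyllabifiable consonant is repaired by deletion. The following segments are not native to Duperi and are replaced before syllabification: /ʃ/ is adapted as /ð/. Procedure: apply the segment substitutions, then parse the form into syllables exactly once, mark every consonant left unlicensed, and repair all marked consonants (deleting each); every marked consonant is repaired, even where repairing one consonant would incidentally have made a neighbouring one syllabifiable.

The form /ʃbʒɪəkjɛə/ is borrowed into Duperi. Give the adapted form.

ʒɪəkjɛə

Substitution: /ʃ/ → /ð/, giving /ðbʒɪəkjɛə/.
Under (C)V(C), the unsyllabifiable consonants are /ð/, /b/ (at most one coda consonant is licensed; onsets are limited to one consonant).
Deleting the stranded consonants removes /ð/, /b/.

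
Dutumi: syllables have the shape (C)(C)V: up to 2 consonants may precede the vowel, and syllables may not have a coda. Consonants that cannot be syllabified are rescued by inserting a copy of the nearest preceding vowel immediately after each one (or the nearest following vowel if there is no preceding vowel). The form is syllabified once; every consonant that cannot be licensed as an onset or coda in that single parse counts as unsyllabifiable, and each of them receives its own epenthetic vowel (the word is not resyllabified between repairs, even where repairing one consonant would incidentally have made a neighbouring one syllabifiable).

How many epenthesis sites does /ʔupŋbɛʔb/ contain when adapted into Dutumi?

3

The unsyllabifiable consonants are /p/, /ʔ/, /b/; each receives one epenthetic vowel.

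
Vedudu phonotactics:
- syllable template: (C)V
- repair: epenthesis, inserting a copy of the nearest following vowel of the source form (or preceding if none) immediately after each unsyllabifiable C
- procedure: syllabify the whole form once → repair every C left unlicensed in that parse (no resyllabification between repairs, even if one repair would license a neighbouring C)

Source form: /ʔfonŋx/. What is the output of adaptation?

ʔofonoŋoxo

The consonants /ʔ/, /n/, /ŋ/, /x/ cannot be parsed into a legal (C)V syllable (no codas are permitted; onsets are limited to one consonant).
Each unlicensed consonant becomes the onset of a new syllable: /ʔ/ → /ʔo/, /n/ → /no/, /ŋ/ → /ŋo/, /x/ → /xo/.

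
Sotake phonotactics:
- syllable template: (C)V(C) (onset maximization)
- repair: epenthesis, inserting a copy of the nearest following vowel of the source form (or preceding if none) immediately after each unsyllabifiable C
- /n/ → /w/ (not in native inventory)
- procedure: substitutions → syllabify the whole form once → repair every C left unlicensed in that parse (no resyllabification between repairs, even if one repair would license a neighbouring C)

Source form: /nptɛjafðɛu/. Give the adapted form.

wɛpɛtɛjafðɛu

Substitution: /n/ → /w/, giving /wptɛjafðɛu/.
Under (C)V(C), the unsyllabifiable consonants are /w/, /p/ (at most one coda consonant is licensed; onsets are limited to one consonant).
Inserting the epenthetic vowel yields /w/ → /wɛ/, /p/ → /pɛ/.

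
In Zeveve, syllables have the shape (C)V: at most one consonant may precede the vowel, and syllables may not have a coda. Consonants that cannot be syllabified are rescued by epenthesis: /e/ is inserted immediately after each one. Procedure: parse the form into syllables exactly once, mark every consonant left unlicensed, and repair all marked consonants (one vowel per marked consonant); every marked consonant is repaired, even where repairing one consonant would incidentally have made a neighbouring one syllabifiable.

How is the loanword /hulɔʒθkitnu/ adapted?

Under (C)V, the unsyllabifiable consonants are /ʒ/, /θ/, /t/ (no codas are permitted; onsets are limited to one consonant).
Inserting the epenthetic vowel yields /ʒ/ → /ʒe/, /θ/ → /θe/, /t/ → /te/.

hulɔʒeθekitenu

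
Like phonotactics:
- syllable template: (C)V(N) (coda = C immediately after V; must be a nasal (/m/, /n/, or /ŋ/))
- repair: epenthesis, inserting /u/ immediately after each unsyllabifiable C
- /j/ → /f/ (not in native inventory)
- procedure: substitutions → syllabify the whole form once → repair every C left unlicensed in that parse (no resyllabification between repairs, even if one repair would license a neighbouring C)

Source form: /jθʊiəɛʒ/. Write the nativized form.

fuθʊiəɛʒu

Substitution: /j/ → /f/, giving /fθʊiəɛʒ/.
Syllabifying with onset maximization leaves /f/, /ʒ/ stranded (only a nasal (/m/, /n/, or /ŋ/) is licensed in coda position; onsets are limited to one consonant).
Epenthesis after each stranded consonant: /f/ → /fu/, /ʒ/ → /ʒu/.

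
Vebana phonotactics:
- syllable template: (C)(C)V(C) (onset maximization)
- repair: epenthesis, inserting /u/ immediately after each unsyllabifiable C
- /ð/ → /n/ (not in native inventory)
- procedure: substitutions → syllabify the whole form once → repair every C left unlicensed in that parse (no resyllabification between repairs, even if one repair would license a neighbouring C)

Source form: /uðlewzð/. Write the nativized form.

Substitution: /ð/ → /n/, giving /unlewzn/.
Syllabifying with onset maximization leaves /z/, /n/ stranded (at most one coda consonant is licensed; onsets may contain at most 2 consonants).
Epenthesis after each stranded consonant: /z/ → /zu/, /n/ → /nu/.

unlewzunu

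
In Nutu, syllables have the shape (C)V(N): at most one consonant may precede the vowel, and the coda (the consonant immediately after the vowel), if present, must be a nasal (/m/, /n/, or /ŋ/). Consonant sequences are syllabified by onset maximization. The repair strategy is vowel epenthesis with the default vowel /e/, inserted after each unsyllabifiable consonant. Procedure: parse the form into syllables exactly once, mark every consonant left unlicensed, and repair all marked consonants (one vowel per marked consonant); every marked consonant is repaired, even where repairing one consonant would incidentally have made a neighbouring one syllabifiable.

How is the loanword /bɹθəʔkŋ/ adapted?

beɹeθəʔekeŋe

Under (C)V(N), the unsyllabifiable consonants are /b/, /ɹ/, /ʔ/, /k/, /ŋ/ (only a nasal (/m/, /n/, or /ŋ/) is licensed in coda position; onsets are limited to one consonant).
Each unlicensed consonant becomes the onset of a new syllable: /b/ → /be/, /ɹ/ → /ɹe/, /ʔ/ → /ʔe/, /k/ → /ke/, /ŋ/ → /ŋe/.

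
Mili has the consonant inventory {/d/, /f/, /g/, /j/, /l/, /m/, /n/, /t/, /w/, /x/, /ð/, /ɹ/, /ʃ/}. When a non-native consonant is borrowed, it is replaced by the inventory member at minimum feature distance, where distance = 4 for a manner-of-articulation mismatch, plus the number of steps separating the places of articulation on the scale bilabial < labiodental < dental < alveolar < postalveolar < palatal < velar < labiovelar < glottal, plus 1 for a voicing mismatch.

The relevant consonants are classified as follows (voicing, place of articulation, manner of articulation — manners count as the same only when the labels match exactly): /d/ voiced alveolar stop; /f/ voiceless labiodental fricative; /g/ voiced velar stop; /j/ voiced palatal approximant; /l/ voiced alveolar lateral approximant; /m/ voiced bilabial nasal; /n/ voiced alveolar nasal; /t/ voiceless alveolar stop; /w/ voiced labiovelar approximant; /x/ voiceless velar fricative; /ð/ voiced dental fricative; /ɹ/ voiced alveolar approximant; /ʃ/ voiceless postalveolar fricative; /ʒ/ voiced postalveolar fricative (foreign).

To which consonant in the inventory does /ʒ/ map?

ʃ

/ʃ/ is closest: same manner (fricative), place distance 0 (postalveolar→postalveolar), voicing differs (+1); total 1. Next closest is /ð/ at distance 2.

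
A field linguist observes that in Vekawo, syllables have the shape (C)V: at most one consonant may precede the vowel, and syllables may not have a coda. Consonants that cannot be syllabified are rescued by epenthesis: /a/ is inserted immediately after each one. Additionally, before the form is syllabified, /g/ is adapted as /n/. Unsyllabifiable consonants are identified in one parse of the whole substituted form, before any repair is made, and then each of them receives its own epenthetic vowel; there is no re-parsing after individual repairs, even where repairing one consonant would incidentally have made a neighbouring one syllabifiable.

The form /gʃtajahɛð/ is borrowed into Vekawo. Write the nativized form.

Substitution: /g/ → /n/, giving /nʃtajahɛð/.
Syllabifying with onset maximization leaves /n/, /ʃ/, /ð/ stranded (no codas are permitted; onsets are limited to one consonant).
Inserting the epenthetic vowel yields /n/ → /na/, /ʃ/ → /ʃa/, /ð/ → /ða/.

naʃatajahɛða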